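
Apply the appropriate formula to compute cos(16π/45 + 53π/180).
cos(16π/45 + 53π/180) = cos 16π/45 cos 53π/180 - sin 16π/45 sin 53π/180 = -0.454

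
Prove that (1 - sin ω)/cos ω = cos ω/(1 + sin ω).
LHS = (1 - sin ω)(1 + sin ω) / (cos ω(1 + sin ω)) = (1 - sin²ω) / (cos ω(1 + sin ω)) = cos²ω / (cos ω(1 + sin ω)) = cos ω/(1 + sin ω) = RHS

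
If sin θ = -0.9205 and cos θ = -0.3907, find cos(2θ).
cos(2θ) = cos²θ - sin²θ = -0.6947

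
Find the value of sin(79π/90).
sin(79π/90) = 0.3746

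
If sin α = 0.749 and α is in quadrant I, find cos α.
cos α = 0.6626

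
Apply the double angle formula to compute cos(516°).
cos(516°) = 2cos²258° - 1 = -0.9135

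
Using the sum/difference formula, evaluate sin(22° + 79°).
sin(22° + 79°) = sin 22° cos 79° + cos 22° sin 79° = 0.9816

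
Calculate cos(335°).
cos(335°) = 0.9063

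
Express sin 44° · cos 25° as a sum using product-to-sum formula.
sin 44° cos 25° = (1/2)[sin(44°+25°) + sin(44°-25°)]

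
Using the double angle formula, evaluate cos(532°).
cos(532°) = cos²266° - sin²266° = -0.9903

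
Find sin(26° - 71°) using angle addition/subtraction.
sin(26° - 71°) = sin 26° cos 71° - cos 26° sin 71° = -√2/2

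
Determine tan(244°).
tan(244°) = 2.05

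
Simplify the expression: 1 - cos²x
1 - cos²x = sin²x (using Pythagorean identity)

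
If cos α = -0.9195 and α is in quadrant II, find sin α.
sin α = 0.3931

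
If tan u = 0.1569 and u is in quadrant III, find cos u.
cos u = -0.9879 (using tan²u + 1 = sec²u)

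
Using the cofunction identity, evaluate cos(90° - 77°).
cos(90° - 77°) = sin(77°) = 0.9744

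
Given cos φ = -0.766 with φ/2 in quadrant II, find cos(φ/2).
cos(φ/2) = ±√((1 + cos φ)/2); negative since φ/2 ∈ QII, so cos(φ/2) = -0.3421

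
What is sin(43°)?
sin(43°) = 0.682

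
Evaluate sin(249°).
sin(249°) = -0.9336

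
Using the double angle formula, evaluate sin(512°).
sin(512°) = 2 sin 256° cos 256° = 0.4695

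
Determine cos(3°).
cos(3°) = 0.9986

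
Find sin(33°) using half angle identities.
sin(33°) = √((1 - cos 66°)/2) = 0.5446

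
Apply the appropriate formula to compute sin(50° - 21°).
sin(50° - 21°) = sin 50° cos 21° - cos 50° sin 21° = 0.4848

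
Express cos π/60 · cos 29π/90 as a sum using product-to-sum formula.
cos π/60 cos 29π/90 = (1/2)[cos(π/60-29π/90) + cos(π/60+29π/90)]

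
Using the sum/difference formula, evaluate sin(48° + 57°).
sin(48° + 57°) = sin 48° cos 57° + cos 48° sin 57° = (√6+√2)/4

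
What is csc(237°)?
csc(237°) = -1.192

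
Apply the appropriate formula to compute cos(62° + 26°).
cos(62° + 26°) = cos 62° cos 26° - sin 62° sin 26° = 0.0349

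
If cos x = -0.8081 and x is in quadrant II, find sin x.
sin x = 0.589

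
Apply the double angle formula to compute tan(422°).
tan(422°) = 2 tan 211° / (1 - tan²211°) = 1.881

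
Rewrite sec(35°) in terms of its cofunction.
sec(35°) = csc(90° - 35°) = csc(55°)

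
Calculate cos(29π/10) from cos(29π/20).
cos(29π/10) = cos²29π/20 - sin²29π/20 = -0.9511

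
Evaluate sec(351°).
sec(351°) = 1.012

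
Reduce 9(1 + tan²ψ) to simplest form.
9(1 + tan²ψ) = 9(sec²ψ) (using Pythagorean identity)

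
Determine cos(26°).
cos(26°) = 0.8988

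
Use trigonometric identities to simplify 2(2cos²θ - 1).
2(2cos²θ - 1) = 2(cos(2θ)) (using Double angle)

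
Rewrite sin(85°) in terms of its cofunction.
sin(85°) = cos(90° - 85°) = cos(5°)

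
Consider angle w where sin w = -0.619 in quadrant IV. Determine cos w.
cos w = √(1 - sin²w) = 0.7854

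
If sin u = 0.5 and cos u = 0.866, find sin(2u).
sin(2u) = 2 sin u cos u = 0.866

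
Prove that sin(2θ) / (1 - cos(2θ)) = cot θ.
LHS = 2 sin θ cos θ / (2sin²θ) = cos θ/sin θ = cot θ = RHS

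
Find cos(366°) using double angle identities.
cos(366°) = cos²183° - sin²183° = 0.9945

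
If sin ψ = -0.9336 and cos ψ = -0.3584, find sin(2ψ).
sin(2ψ) = 2 sin ψ cos ψ = 0.6692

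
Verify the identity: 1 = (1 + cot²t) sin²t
RHS = csc²t · sin²t = (1/sin²t) · sin²t = 1 = LHS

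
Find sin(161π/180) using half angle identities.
sin(161π/180) = √((1 - cos 161π/90)/2) = 0.3256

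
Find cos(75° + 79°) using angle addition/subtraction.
cos(75° + 79°) = cos 75° cos 79° - sin 75° sin 79° = -0.8988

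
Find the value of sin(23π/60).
sin(23π/60) = 0.9336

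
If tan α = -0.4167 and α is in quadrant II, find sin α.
sin α = 0.3846 (using tan²α + 1 = sec²α)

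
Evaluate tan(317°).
tan(317°) = -0.9325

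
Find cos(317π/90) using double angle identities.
cos(317π/90) = cos²317π/180 - sin²317π/180 = 0.06976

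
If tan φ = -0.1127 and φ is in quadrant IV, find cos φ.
cos φ = 0.9937 (using tan²φ + 1 = sec²φ)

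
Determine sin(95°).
sin(95°) = 0.9962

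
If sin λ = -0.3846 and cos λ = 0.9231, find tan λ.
tan λ = sin λ / cos λ = -0.4166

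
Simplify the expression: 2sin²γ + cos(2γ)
2sin²γ + cos(2γ) = 1 (using Double angle)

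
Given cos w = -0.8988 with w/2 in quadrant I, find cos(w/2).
cos(w/2) = ±√((1 + cos w)/2); positive since w/2 ∈ QI, so cos(w/2) = 0.2249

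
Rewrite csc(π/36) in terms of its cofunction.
csc(π/36) = sec(π/2 - π/36) = sec(17π/36)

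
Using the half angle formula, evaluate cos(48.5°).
cos(48.5°) = √((1 + cos 97°)/2) = 0.6626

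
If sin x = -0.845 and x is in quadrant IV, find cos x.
cos x = 0.5348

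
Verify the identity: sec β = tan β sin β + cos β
RHS = sin²β/cos β + cos β = (sin²β + cos²β)/cos β = 1/cos β = sec β = LHS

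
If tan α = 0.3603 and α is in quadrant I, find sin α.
sin α = 0.339 (using tan²α + 1 = sec²α)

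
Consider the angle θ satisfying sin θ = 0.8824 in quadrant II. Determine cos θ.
cos θ = ±√(1 - sin²θ) = -0.4705 (negative in QII)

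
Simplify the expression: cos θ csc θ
cos θ csc θ = cot θ (using Reciprocal + quotient)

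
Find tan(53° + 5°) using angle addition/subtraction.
tan(53° + 5°) = (tan 53° + tan 5°)/(1 - tan 53° tan 5°) = 1.6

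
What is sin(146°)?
sin(146°) = 0.5592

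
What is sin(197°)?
sin(197°) = -0.2924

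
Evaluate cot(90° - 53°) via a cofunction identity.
cot(90° - 53°) = tan(53°) = 1.327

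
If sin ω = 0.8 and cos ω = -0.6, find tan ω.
tan ω = sin ω / cos ω = -1.333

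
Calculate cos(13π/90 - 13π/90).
cos(13π/90 - 13π/90) = cos 13π/90 cos 13π/90 + sin 13π/90 sin 13π/90 = 1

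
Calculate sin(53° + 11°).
sin(53° + 11°) = sin 53° cos 11° + cos 53° sin 11° = 0.8988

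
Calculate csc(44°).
csc(44°) = 1.44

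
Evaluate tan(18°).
tan(18°) = 0.3249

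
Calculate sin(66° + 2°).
sin(66° + 2°) = sin 66° cos 2° + cos 66° sin 2° = 0.9272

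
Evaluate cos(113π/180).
cos(113π/180) = -0.3907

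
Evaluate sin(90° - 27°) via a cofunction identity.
sin(90° - 27°) = cos(27°) = 0.891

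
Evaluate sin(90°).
sin(90°) = 1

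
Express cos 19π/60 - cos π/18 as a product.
cos 19π/60 - cos π/18 = -2 sin(67π/360) sin(47π/360)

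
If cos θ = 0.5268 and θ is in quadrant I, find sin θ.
sin θ = 0.85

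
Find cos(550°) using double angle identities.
cos(550°) = cos²275° - sin²275° = -0.9848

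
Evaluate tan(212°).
tan(212°) = 0.6249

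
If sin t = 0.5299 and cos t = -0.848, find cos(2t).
cos(2t) = cos²t - sin²t = 0.4383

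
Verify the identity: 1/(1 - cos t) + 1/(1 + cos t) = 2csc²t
LHS = [(1 + cos t) + (1 - cos t)] / [(1 - cos t)(1 + cos t)] = 2/(1 - cos²t) = 2/sin²t = 2csc²t = RHS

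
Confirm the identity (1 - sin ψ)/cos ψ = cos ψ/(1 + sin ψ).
LHS = (1 - sin ψ)(1 + sin ψ) / (cos ψ(1 + sin ψ)) = (1 - sin²ψ) / (cos ψ(1 + sin ψ)) = cos²ψ / (cos ψ(1 + sin ψ)) = cos ψ/(1 + sin ψ) = RHS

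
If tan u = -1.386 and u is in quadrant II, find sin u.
sin u = 0.811 (using tan²u + 1 = sec²u)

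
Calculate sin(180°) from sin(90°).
sin(180°) = 2 sin 90° cos 90° = 0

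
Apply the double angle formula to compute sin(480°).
sin(480°) = 2 sin 240° cos 240° = √3/2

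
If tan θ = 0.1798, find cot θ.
cot θ = 1/tan θ = 5.562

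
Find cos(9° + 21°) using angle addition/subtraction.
cos(9° + 21°) = cos 9° cos 21° - sin 9° sin 21° = √3/2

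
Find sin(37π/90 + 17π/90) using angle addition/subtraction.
sin(37π/90 + 17π/90) = sin 37π/90 cos 17π/90 + cos 37π/90 sin 17π/90 = 0.9511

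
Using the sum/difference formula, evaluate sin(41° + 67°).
sin(41° + 67°) = sin 41° cos 67° + cos 41° sin 67° = 0.9511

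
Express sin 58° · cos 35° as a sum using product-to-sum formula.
sin 58° cos 35° = (1/2)[sin(58°+35°) + sin(58°-35°)]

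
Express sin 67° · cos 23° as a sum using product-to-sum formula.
sin 67° cos 23° = (1/2)[sin(67°+23°) + sin(67°-23°)]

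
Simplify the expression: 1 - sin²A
1 - sin²A = cos²A (using Pythagorean identity)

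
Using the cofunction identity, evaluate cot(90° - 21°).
cot(90° - 21°) = tan(21°) = 0.3839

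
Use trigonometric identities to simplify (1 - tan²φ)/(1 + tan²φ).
(1 - tan²φ)/(1 + tan²φ) = cos(2φ) (using Double angle)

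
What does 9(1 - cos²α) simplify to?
9(1 - cos²α) = 9(sin²α) (using Pythagorean identity)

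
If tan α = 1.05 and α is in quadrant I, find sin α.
sin α = 0.7241 (using tan²α + 1 = sec²α)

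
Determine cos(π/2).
cos(π/2) = 0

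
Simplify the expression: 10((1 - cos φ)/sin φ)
10((1 - cos φ)/sin φ) = 10(tan(φ/2)) (using Half angle)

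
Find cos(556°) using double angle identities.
cos(556°) = cos²278° - sin²278° = -0.9613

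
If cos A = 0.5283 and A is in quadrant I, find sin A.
sin A = 0.8491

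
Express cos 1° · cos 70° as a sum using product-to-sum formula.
cos 1° cos 70° = (1/2)[cos(1°-70°) + cos(1°+70°)]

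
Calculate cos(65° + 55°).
cos(65° + 55°) = cos 65° cos 55° - sin 65° sin 55° = -1/2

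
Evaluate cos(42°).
cos(42°) = 0.7431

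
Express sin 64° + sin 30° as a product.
sin 64° + sin 30° = 2 sin(47°) cos(17°)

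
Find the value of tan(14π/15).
tan(14π/15) = -0.2126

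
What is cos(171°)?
cos(171°) = -0.9877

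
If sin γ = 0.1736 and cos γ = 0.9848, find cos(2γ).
cos(2γ) = cos²γ - sin²γ = 0.9397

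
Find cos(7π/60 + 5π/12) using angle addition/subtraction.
cos(7π/60 + 5π/12) = cos 7π/60 cos 5π/12 - sin 7π/60 sin 5π/12 = -0.1045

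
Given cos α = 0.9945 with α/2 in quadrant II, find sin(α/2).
sin(α/2) = ±√((1 - cos α)/2); positive since α/2 ∈ QII, so sin(α/2) = 0.05244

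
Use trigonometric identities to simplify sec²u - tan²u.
sec²u - tan²u = 1 (using Pythagorean identity)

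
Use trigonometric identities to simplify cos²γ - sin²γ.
cos²γ - sin²γ = cos(2γ) (using Double angle)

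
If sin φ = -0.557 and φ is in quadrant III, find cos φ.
cos φ = -0.8305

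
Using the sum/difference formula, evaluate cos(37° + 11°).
cos(37° + 11°) = cos 37° cos 11° - sin 37° sin 11° = 0.6691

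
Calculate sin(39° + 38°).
sin(39° + 38°) = sin 39° cos 38° + cos 39° sin 38° = 0.9744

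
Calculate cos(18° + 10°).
cos(18° + 10°) = cos 18° cos 10° - sin 18° sin 10° = 0.8829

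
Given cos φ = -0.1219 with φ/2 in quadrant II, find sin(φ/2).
sin(φ/2) = ±√((1 - cos φ)/2); positive since φ/2 ∈ QII, so sin(φ/2) = 0.749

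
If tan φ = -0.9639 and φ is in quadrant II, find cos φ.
cos φ = -0.72 (using tan²φ + 1 = sec²φ)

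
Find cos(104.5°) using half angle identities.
cos(104.5°) = -√((1 + cos 209°)/2) = -0.2504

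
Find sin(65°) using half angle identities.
sin(65°) = √((1 - cos 130°)/2) = 0.9063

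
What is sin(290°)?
sin(290°) = -0.9397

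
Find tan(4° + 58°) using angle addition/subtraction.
tan(4° + 58°) = (tan 4° + tan 58°)/(1 - tan 4° tan 58°) = 1.881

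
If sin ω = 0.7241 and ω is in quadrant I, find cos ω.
cos ω = 0.6897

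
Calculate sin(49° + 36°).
sin(49° + 36°) = sin 49° cos 36° + cos 49° sin 36° = 0.9962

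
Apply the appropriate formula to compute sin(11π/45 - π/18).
sin(11π/45 - π/18) = sin 11π/45 cos π/18 - cos 11π/45 sin π/18 = 0.5592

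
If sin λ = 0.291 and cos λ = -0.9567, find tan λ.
tan λ = sin λ / cos λ = -0.3042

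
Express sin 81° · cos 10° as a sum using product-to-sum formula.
sin 81° cos 10° = (1/2)[sin(81°+10°) + sin(81°-10°)]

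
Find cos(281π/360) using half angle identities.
cos(281π/360) = -√((1 + cos 281π/180)/2) = -0.7716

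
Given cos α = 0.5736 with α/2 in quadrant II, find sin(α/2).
sin(α/2) = ±√((1 - cos α)/2); positive since α/2 ∈ QII, so sin(α/2) = 0.4617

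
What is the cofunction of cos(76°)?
cos(76°) = sin(90° - 76°) = sin(14°)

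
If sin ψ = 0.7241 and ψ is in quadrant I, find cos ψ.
cos ψ = 0.6897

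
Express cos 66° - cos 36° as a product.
cos 66° - cos 36° = -2 sin(51°) sin(15°)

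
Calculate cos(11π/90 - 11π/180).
cos(11π/90 - 11π/180) = cos 11π/90 cos 11π/180 + sin 11π/90 sin 11π/180 = 0.9816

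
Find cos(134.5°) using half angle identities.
cos(134.5°) = -√((1 + cos 269°)/2) = -0.7009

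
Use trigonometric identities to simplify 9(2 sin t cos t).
9(2 sin t cos t) = 9(sin(2t)) (using Double angle)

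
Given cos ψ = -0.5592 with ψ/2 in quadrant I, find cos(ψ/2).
cos(ψ/2) = ±√((1 + cos ψ)/2); positive since ψ/2 ∈ QI, so cos(ψ/2) = 0.4695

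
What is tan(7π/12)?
tan(7π/12) = -(2+√3)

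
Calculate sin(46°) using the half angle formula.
sin(46°) = √((1 - cos 92°)/2) = 0.7193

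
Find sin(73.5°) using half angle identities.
sin(73.5°) = √((1 - cos 147°)/2) = 0.9588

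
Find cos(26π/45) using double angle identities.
cos(26π/45) = cos²13π/45 - sin²13π/45 = -0.2419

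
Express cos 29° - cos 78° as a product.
cos 29° - cos 78° = -2 sin(53.5°) sin(-24.5°)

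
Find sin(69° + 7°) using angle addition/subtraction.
sin(69° + 7°) = sin 69° cos 7° + cos 69° sin 7° = 0.9703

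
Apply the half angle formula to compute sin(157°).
sin(157°) = √((1 - cos 314°)/2) = 0.3907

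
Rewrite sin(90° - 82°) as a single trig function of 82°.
sin(90° - 82°) = cos(82°)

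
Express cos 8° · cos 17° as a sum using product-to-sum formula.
cos 8° cos 17° = (1/2)[cos(8°-17°) + cos(8°+17°)]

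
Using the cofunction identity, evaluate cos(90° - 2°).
cos(90° - 2°) = sin(2°) = 0.0349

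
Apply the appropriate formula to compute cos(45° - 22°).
cos(45° - 22°) = cos 45° cos 22° + sin 45° sin 22° = 0.9205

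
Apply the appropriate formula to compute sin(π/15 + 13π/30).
sin(π/15 + 13π/30) = sin π/15 cos 13π/30 + cos π/15 sin 13π/30 = 1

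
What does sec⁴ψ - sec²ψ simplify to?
sec⁴ψ - sec²ψ = tan⁴ψ + tan²ψ (using Pythagorean)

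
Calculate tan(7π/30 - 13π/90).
tan(7π/30 - 13π/90) = (tan 7π/30 - tan 13π/90)/(1 + tan 7π/30 tan 13π/90) = 0.2867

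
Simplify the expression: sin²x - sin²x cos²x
sin²x - sin²x cos²x = sin⁴x (using Factoring)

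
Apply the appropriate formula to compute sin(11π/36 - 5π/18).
sin(11π/36 - 5π/18) = sin 11π/36 cos 5π/18 - cos 11π/36 sin 5π/18 = 0.08716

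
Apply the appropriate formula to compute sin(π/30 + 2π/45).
sin(π/30 + 2π/45) = sin π/30 cos 2π/45 + cos π/30 sin 2π/45 = 0.2419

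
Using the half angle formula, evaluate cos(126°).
cos(126°) = -√((1 + cos 252°)/2) = -0.5878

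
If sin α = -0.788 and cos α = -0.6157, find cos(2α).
cos(2α) = cos²α - sin²α = -0.2419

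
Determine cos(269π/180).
cos(269π/180) = -0.01745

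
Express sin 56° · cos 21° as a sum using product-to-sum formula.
sin 56° cos 21° = (1/2)[sin(56°+21°) + sin(56°-21°)]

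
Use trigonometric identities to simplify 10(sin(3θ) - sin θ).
10(sin(3θ) - sin θ) = 10(2 cos(2θ) sin θ) (using Sum-to-product)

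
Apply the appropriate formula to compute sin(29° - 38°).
sin(29° - 38°) = sin 29° cos 38° - cos 29° sin 38° = -0.1564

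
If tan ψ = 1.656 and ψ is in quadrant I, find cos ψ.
cos ψ = 0.5169 (using tan²ψ + 1 = sec²ψ)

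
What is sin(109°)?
sin(109°) = 0.9455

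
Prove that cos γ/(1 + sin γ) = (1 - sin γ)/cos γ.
RHS = (1 - sin γ)(1 + sin γ) / (cos γ(1 + sin γ)) = (1 - sin²γ) / (cos γ(1 + sin γ)) = cos²γ / (cos γ(1 + sin γ)) = cos γ/(1 + sin γ) = LHS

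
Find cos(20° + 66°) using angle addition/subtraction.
cos(20° + 66°) = cos 20° cos 66° - sin 20° sin 66° = 0.06976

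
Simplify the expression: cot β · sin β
cot β · sin β = cos β (using Quotient identity)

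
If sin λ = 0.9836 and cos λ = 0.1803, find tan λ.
tan λ = sin λ / cos λ = 5.455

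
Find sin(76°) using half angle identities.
sin(76°) = √((1 - cos 152°)/2) = 0.9703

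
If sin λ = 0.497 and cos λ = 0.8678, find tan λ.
tan λ = sin λ / cos λ = 0.5727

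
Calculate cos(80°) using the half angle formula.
cos(80°) = √((1 + cos 160°)/2) = 0.1736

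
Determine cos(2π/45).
cos(2π/45) = 0.9903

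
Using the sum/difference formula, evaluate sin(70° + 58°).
sin(70° + 58°) = sin 70° cos 58° + cos 70° sin 58° = 0.788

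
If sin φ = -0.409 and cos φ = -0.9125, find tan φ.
tan φ = sin φ / cos φ = 0.4482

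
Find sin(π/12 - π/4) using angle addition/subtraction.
sin(π/12 - π/4) = sin π/12 cos π/4 - cos π/12 sin π/4 = -1/2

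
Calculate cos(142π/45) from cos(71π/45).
cos(142π/45) = cos²71π/45 - sin²71π/45 = -0.8829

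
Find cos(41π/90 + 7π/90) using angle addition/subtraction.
cos(41π/90 + 7π/90) = cos 41π/90 cos 7π/90 - sin 41π/90 sin 7π/90 = -0.1045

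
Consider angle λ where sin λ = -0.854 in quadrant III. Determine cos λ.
cos λ = ±√(1 - sin²λ) = -0.5203 (negative in QIII)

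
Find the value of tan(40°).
tan(40°) = 0.8391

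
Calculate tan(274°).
tan(274°) = -14.3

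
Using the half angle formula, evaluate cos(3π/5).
cos(3π/5) = -√((1 + cos 6π/5)/2) = -0.309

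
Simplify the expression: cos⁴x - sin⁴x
cos⁴x - sin⁴x = cos(2x) (using Factoring + double angle)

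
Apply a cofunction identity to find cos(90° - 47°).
cos(90° - 47°) = sin(47°) = 0.7314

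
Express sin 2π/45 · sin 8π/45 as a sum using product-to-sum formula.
sin 2π/45 sin 8π/45 = (1/2)[cos(2π/45-8π/45) - cos(2π/45+8π/45)]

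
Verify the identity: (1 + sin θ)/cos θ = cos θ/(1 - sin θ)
LHS = (1 + sin θ)(1 - sin θ) / (cos θ(1 - sin θ)) = (1 - sin²θ) / (cos θ(1 - sin θ)) = cos²θ / (cos θ(1 - sin θ)) = cos θ/(1 - sin θ) = RHS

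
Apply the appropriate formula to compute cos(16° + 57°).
cos(16° + 57°) = cos 16° cos 57° - sin 16° sin 57° = 0.2924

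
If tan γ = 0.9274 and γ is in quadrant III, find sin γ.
sin γ = -0.68 (using tan²γ + 1 = sec²γ)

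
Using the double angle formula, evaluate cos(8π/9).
cos(8π/9) = cos²4π/9 - sin²4π/9 = -0.9397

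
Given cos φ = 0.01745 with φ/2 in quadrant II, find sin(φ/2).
sin(φ/2) = ±√((1 - cos φ)/2); positive since φ/2 ∈ QII, so sin(φ/2) = 0.7009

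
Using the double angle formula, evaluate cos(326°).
cos(326°) = cos²163° - sin²163° = 0.829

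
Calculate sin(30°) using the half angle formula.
sin(30°) = √((1 - cos 60°)/2) = 1/2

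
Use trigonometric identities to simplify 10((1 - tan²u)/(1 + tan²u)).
10((1 - tan²u)/(1 + tan²u)) = 10(cos(2u)) (using Double angle)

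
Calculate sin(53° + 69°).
sin(53° + 69°) = sin 53° cos 69° + cos 53° sin 69° = 0.848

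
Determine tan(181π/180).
tan(181π/180) = 0.01746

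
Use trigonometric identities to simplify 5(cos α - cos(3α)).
5(cos α - cos(3α)) = 5(2 sin(2α) sin α) (using Sum-to-product)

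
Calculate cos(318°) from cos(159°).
cos(318°) = cos²159° - sin²159° = 0.7431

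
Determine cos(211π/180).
cos(211π/180) = -0.8572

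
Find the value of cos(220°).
cos(220°) = -0.766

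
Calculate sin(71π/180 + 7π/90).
sin(71π/180 + 7π/90) = sin 71π/180 cos 7π/90 + cos 71π/180 sin 7π/90 = 0.9962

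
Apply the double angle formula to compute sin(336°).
sin(336°) = 2 sin 168° cos 168° = -0.4067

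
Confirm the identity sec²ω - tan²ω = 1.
LHS = 1/cos²ω - sin²ω/cos²ω = (1 - sin²ω)/cos²ω = cos²ω/cos²ω = 1 = RHS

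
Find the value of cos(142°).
cos(142°) = -0.788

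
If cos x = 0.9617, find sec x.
sec x = 1/cos x = 1.04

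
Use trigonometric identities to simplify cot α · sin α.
cot α · sin α = cos α (using Quotient identity)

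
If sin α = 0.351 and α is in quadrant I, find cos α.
cos α = 0.9364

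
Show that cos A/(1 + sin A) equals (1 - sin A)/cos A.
RHS = (1 - sin A)(1 + sin A) / (cos A(1 + sin A)) = (1 - sin²A) / (cos A(1 + sin A)) = cos²A / (cos A(1 + sin A)) = cos A/(1 + sin A) = LHS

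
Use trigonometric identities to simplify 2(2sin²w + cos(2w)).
2(2sin²w + cos(2w)) = 2 (using Double angle)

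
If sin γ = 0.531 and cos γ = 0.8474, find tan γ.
tan γ = sin γ / cos γ = 0.6266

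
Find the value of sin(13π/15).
sin(13π/15) = 0.4067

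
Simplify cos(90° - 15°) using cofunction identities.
cos(90° - 15°) = sin(15°)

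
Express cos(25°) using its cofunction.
cos(25°) = sin(90° - 25°) = sin(65°)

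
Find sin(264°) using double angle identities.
sin(264°) = 2 sin 132° cos 132° = -0.9945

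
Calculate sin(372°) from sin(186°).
sin(372°) = 2 sin 186° cos 186° = 0.2079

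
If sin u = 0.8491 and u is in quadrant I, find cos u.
cos u = 0.5282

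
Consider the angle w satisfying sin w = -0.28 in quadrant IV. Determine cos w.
cos w = √(1 - sin²w) = 0.96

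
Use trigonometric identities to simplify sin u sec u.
sin u sec u = tan u (using Reciprocal + quotient)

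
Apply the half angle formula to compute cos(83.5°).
cos(83.5°) = √((1 + cos 167°)/2) = 0.1132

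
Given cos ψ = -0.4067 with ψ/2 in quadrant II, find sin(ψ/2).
sin(ψ/2) = ±√((1 - cos ψ)/2); positive since ψ/2 ∈ QII, so sin(ψ/2) = 0.8387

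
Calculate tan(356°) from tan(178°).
tan(356°) = 2 tan 178° / (1 - tan²178°) = -0.06993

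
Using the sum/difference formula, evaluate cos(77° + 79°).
cos(77° + 79°) = cos 77° cos 79° - sin 77° sin 79° = -0.9135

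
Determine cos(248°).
cos(248°) = -0.3746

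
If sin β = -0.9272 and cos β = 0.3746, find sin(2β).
sin(2β) = 2 sin β cos β = -0.6947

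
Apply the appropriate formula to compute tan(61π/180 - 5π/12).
tan(61π/180 - 5π/12) = (tan 61π/180 - tan 5π/12)/(1 + tan 61π/180 tan 5π/12) = -0.2493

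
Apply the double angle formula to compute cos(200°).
cos(200°) = cos²100° - sin²100° = -0.9397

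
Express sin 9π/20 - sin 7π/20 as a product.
sin 9π/20 - sin 7π/20 = 2 cos(2π/5) sin(π/20)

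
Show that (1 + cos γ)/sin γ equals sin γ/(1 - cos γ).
RHS = sin γ(1 + cos γ) / ((1 - cos γ)(1 + cos γ)) = sin γ(1 + cos γ) / (1 - cos²γ) = sin γ(1 + cos γ) / sin²γ = (1 + cos γ)/sin γ = LHS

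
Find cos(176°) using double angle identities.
cos(176°) = cos²88° - sin²88° = -0.9976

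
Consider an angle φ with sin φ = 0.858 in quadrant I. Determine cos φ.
cos φ = √(1 - sin²φ) = 0.5136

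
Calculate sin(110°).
sin(110°) = 0.9397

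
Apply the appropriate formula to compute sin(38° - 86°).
sin(38° - 86°) = sin 38° cos 86° - cos 38° sin 86° = -0.7431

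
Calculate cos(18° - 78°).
cos(18° - 78°) = cos 18° cos 78° + sin 18° sin 78° = 1/2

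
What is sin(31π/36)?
sin(31π/36) = 0.4226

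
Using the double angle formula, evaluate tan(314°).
tan(314°) = 2 tan 157° / (1 - tan²157°) = -1.036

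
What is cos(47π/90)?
cos(47π/90) = -0.06976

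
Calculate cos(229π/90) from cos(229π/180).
cos(229π/90) = cos²229π/180 - sin²229π/180 = -0.1392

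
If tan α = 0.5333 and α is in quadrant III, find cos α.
cos α = -0.8824 (using tan²α + 1 = sec²α)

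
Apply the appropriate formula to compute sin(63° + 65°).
sin(63° + 65°) = sin 63° cos 65° + cos 63° sin 65° = 0.788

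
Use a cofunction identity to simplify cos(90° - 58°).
cos(90° - 58°) = sin(58°)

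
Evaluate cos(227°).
cos(227°) = -0.682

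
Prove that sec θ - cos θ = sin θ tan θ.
LHS = 1/cos θ - cos θ = (1 - cos²θ)/cos θ = sin²θ/cos θ = sin θ · (sin θ/cos θ) = sin θ tan θ = RHS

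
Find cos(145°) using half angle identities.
cos(145°) = -√((1 + cos 290°)/2) = -0.8192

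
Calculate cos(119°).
cos(119°) = -0.4848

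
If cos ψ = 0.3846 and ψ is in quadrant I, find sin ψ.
sin ψ = 0.9231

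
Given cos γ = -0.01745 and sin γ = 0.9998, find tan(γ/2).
tan(γ/2) = sin γ / (1 + cos γ) = 1.018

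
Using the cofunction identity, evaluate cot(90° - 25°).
cot(90° - 25°) = tan(25°) = 0.4663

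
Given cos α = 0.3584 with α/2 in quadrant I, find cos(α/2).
cos(α/2) = ±√((1 + cos α)/2); positive since α/2 ∈ QI, so cos(α/2) = 0.8241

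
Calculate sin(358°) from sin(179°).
sin(358°) = 2 sin 179° cos 179° = -0.0349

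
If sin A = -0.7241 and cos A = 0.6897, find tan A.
tan A = sin A / cos A = -1.05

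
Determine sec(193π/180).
sec(193π/180) = -1.026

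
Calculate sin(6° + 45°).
sin(6° + 45°) = sin 6° cos 45° + cos 6° sin 45° = 0.7771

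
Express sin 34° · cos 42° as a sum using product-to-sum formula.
sin 34° cos 42° = (1/2)[sin(34°+42°) + sin(34°-42°)]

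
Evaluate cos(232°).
cos(232°) = -0.6157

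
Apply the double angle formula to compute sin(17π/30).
sin(17π/30) = 2 sin 17π/60 cos 17π/60 = 0.9781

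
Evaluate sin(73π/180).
sin(73π/180) = 0.9563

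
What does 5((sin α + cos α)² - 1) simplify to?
5((sin α + cos α)² - 1) = 5(sin(2α)) (using Pythagorean + double angle)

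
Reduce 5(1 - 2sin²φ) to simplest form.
5(1 - 2sin²φ) = 5(cos(2φ)) (using Double angle)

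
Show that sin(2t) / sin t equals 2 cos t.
LHS = 2 sin t cos t / sin t = 2 cos t = RHS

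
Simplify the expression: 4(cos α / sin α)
4(cos α / sin α) = 4(cot α) (using Quotient identity)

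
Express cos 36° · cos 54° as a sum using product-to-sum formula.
cos 36° cos 54° = (1/2)[cos(36°-54°) + cos(36°+54°)]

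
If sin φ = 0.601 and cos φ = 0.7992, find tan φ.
tan φ = sin φ / cos φ = 0.752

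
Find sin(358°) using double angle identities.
sin(358°) = 2 sin 179° cos 179° = -0.0349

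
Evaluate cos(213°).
cos(213°) = -0.8387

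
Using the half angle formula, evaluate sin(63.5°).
sin(63.5°) = √((1 - cos 127°)/2) = 0.8949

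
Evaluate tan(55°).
tan(55°) = 1.428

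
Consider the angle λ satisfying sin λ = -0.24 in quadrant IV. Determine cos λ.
cos λ = √(1 - sin²λ) = 0.9708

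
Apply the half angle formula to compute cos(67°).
cos(67°) = √((1 + cos 134°)/2) = 0.3907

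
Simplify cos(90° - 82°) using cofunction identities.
cos(90° - 82°) = sin(82°)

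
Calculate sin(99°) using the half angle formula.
sin(99°) = √((1 - cos 198°)/2) = 0.9877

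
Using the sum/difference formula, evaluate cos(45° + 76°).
cos(45° + 76°) = cos 45° cos 76° - sin 45° sin 76° = -0.515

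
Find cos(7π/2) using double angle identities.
cos(7π/2) = cos²7π/4 - sin²7π/4 = 0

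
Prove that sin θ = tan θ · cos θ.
RHS = (sin θ/cos θ) · cos θ = sin θ = LHS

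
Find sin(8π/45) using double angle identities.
sin(8π/45) = 2 sin 4π/45 cos 4π/45 = 0.5299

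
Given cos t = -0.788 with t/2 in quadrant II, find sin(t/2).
sin(t/2) = ±√((1 - cos t)/2); positive since t/2 ∈ QII, so sin(t/2) = 0.9455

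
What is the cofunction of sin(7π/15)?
sin(7π/15) = cos(π/2 - 7π/15) = cos(π/30)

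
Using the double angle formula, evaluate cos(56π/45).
cos(56π/45) = cos²28π/45 - sin²28π/45 = -0.7193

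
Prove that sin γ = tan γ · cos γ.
RHS = (sin γ/cos γ) · cos γ = sin γ = LHS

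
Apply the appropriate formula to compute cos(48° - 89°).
cos(48° - 89°) = cos 48° cos 89° + sin 48° sin 89° = 0.7547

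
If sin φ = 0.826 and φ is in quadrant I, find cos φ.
cos φ = 0.5637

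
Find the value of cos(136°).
cos(136°) = -0.7193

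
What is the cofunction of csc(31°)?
csc(31°) = sec(90° - 31°) = sec(59°)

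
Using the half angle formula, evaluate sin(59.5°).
sin(59.5°) = √((1 - cos 119°)/2) = 0.8616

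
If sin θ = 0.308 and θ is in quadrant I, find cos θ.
cos θ = 0.9514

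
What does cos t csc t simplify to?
cos t csc t = cot t (using Reciprocal + quotient)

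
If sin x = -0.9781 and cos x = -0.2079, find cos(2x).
cos(2x) = cos²x - sin²x = -0.9135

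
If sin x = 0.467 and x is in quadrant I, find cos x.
cos x = 0.8843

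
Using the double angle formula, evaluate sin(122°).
sin(122°) = 2 sin 61° cos 61° = 0.848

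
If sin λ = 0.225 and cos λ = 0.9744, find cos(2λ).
cos(2λ) = cos²λ - sin²λ = 0.8988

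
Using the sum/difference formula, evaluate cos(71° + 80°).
cos(71° + 80°) = cos 71° cos 80° - sin 71° sin 80° = -0.8746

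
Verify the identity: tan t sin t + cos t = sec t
LHS = sin²t/cos t + cos t = (sin²t + cos²t)/cos t = 1/cos t = sec t = RHS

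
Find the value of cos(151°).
cos(151°) = -0.8746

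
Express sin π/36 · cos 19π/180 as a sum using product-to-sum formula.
sin π/36 cos 19π/180 = (1/2)[sin(π/36+19π/180) + sin(π/36-19π/180)]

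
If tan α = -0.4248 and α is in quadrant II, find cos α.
cos α = -0.9204 (using tan²α + 1 = sec²α)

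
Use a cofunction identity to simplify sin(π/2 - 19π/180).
sin(π/2 - 19π/180) = cos(19π/180)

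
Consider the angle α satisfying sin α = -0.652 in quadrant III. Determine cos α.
cos α = ±√(1 - sin²α) = -0.7582 (negative in QIII)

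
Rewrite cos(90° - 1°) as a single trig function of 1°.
cos(90° - 1°) = sin(1°)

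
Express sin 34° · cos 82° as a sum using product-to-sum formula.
sin 34° cos 82° = (1/2)[sin(34°+82°) + sin(34°-82°)]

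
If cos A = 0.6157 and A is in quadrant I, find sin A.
sin A = 0.788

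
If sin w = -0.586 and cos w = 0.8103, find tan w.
tan w = sin w / cos w = -0.7232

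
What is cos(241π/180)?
cos(241π/180) = -0.4848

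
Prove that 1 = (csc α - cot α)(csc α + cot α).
RHS = csc²α - cot²α = (1 + cot²α) - cot²α = 1 = LHS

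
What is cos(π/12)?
cos(π/12) = (√6+√2)/4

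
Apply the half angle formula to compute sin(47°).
sin(47°) = √((1 - cos 94°)/2) = 0.7314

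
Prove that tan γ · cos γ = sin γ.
LHS = (sin γ/cos γ) · cos γ = sin γ = RHS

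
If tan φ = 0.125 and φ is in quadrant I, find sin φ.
sin φ = 0.124 (using tan²φ + 1 = sec²φ)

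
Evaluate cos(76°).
cos(76°) = 0.2419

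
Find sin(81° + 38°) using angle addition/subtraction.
sin(81° + 38°) = sin 81° cos 38° + cos 81° sin 38° = 0.8746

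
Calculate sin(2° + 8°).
sin(2° + 8°) = sin 2° cos 8° + cos 2° sin 8° = 0.1736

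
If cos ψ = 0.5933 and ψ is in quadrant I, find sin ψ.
sin ψ = 0.805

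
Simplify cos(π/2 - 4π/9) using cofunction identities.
cos(π/2 - 4π/9) = sin(4π/9)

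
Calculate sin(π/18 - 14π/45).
sin(π/18 - 14π/45) = sin π/18 cos 14π/45 - cos π/18 sin 14π/45 = -0.7193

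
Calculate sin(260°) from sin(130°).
sin(260°) = 2 sin 130° cos 130° = -0.9848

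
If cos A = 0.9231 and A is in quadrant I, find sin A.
sin A = 0.3846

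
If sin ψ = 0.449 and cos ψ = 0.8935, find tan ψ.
tan ψ = sin ψ / cos ψ = 0.5025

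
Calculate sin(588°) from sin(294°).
sin(588°) = 2 sin 294° cos 294° = -0.7431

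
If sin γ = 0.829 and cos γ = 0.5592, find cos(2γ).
cos(2γ) = cos²γ - sin²γ = -0.3745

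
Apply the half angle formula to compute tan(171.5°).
tan(171.5°) = sin 343° / (1 + cos 343°) = -0.1495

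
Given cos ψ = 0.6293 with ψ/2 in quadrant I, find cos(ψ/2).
cos(ψ/2) = ±√((1 + cos ψ)/2); positive since ψ/2 ∈ QI, so cos(ψ/2) = 0.9026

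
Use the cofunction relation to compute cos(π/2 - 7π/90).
cos(π/2 - 7π/90) = sin(7π/90) = 0.2419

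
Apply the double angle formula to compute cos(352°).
cos(352°) = cos²176° - sin²176° = 0.9903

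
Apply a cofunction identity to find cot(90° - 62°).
cot(90° - 62°) = tan(62°) = 1.881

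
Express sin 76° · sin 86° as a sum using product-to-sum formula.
sin 76° sin 86° = (1/2)[cos(76°-86°) - cos(76°+86°)]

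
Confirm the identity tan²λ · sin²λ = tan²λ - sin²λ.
RHS = sin²λ/cos²λ - sin²λ = sin²λ(1/cos²λ - 1) = sin²λ · (1 - cos²λ)/cos²λ = sin²λ · sin²λ/cos²λ = sin²λ · tan²λ = LHS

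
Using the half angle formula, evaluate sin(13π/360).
sin(13π/360) = √((1 - cos 13π/180)/2) = 0.1132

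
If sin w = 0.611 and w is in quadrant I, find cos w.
cos w = 0.7916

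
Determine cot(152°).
cot(152°) = -1.881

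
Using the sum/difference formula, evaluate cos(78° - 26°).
cos(78° - 26°) = cos 78° cos 26° + sin 78° sin 26° = 0.6157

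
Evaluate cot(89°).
cot(89°) = 0.01746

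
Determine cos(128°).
cos(128°) = -0.6157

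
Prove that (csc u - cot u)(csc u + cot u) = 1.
LHS = csc²u - cot²u = (1 + cot²u) - cot²u = 1 = RHS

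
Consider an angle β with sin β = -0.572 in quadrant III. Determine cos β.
cos β = ±√(1 - sin²β) = -0.8203 (negative in QIII)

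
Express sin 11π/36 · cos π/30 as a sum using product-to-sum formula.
sin 11π/36 cos π/30 = (1/2)[sin(11π/36+π/30) + sin(11π/36-π/30)]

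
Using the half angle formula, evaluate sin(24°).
sin(24°) = √((1 - cos 48°)/2) = 0.4067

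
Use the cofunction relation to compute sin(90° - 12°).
sin(90° - 12°) = cos(12°) = 0.9781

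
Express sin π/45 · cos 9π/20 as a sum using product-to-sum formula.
sin π/45 cos 9π/20 = (1/2)[sin(π/45+9π/20) + sin(π/45-9π/20)]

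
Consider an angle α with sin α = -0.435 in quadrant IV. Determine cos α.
cos α = √(1 - sin²α) = 0.9004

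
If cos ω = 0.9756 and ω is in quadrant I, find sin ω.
sin ω = 0.2196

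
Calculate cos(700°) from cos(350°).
cos(700°) = cos²350° - sin²350° = 0.9397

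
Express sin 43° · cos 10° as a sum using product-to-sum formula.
sin 43° cos 10° = (1/2)[sin(43°+10°) + sin(43°-10°)]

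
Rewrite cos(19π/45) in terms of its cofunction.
cos(19π/45) = sin(π/2 - 19π/45) = sin(7π/90)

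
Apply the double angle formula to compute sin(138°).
sin(138°) = 2 sin 69° cos 69° = 0.6691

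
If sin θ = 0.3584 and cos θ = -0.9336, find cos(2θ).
cos(2θ) = cos²θ - sin²θ = 0.7432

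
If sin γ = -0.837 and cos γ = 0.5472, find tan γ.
tan γ = sin γ / cos γ = -1.53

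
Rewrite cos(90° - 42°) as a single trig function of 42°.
cos(90° - 42°) = sin(42°)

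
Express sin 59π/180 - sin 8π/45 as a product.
sin 59π/180 - sin 8π/45 = 2 cos(91π/360) sin(3π/40)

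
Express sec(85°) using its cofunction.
sec(85°) = csc(90° - 85°) = csc(5°)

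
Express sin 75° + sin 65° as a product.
sin 75° + sin 65° = 2 sin(70°) cos(5°)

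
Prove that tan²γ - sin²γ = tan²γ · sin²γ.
LHS = sin²γ/cos²γ - sin²γ = sin²γ(1/cos²γ - 1) = sin²γ · (1 - cos²γ)/cos²γ = sin²γ · sin²γ/cos²γ = sin²γ · tan²γ = RHS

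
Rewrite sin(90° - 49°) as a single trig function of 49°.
sin(90° - 49°) = cos(49°)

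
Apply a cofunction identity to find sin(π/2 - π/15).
sin(π/2 - π/15) = cos(π/15) = 0.9781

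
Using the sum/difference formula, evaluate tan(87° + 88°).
tan(87° + 88°) = (tan 87° + tan 88°)/(1 - tan 87° tan 88°) = -0.08749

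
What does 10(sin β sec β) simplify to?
10(sin β sec β) = 10(tan β) (using Reciprocal + quotient)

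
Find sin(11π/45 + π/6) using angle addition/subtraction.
sin(11π/45 + π/6) = sin 11π/45 cos π/6 + cos 11π/45 sin π/6 = 0.9613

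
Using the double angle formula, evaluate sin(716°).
sin(716°) = 2 sin 358° cos 358° = -0.06976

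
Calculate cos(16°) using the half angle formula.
cos(16°) = √((1 + cos 32°)/2) = 0.9613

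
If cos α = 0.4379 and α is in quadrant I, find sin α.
sin α = 0.899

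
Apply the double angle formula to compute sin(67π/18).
sin(67π/18) = 2 sin 67π/36 cos 67π/36 = -0.766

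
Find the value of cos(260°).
cos(260°) = -0.1736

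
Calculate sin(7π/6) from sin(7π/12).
sin(7π/6) = 2 sin 7π/12 cos 7π/12 = -1/2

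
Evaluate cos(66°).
cos(66°) = 0.4067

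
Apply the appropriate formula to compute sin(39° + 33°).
sin(39° + 33°) = sin 39° cos 33° + cos 39° sin 33° = 0.9511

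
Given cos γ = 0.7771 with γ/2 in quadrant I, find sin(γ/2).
sin(γ/2) = ±√((1 - cos γ)/2); positive since γ/2 ∈ QI, so sin(γ/2) = 0.3338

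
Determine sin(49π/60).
sin(49π/60) = 0.5446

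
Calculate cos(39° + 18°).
cos(39° + 18°) = cos 39° cos 18° - sin 39° sin 18° = 0.5446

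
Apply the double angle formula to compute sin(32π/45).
sin(32π/45) = 2 sin 16π/45 cos 16π/45 = 0.788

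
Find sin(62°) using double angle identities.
sin(62°) = 2 sin 31° cos 31° = 0.8829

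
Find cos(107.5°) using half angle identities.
cos(107.5°) = -√((1 + cos 215°)/2) = -0.3007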